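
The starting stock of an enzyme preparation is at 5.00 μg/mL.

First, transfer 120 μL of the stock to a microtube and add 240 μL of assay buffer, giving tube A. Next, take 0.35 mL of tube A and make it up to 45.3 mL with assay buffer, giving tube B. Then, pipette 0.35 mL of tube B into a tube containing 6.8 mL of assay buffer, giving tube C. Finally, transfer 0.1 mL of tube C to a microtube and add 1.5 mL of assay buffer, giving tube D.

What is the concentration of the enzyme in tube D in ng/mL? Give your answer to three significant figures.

0.0394 ng/mL

Step 1: 120 μL + 240 μL = 360 μL total → factor 360/120 = 3
Step 2: 0.35 mL brought to 45.3 mL → factor 45.3/0.35 = 129.43
Step 3: 0.35 mL + 6.8 mL = 7.15 mL total → factor 7.15/0.35 = 20.429
Step 4: 0.1 mL + 1.5 mL = 1.6 mL total → factor 1.6/0.1 = 16
Overall dilution factor = 3 × 129.43 × 20.429 × 16 = 1.2691 × 10^5
Final = 5.00 μg/mL / 1.2691 × 10^5 = 3.940 × 10^-5 μg/mL = 0.0394 ng/mL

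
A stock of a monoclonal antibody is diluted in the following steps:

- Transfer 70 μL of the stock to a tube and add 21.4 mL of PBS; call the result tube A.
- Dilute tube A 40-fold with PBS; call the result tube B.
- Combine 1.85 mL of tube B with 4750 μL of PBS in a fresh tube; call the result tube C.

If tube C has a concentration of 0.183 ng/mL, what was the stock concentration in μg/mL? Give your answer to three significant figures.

8.01 μg/mL

Step 1: 70 μL + 21.4 mL = 21470 μL total → factor 21470/70 = 306.71
Step 2: 40-fold → factor 40
Step 3: 1.85 mL + 4750 μL = 6.6 mL total → factor 6.6/1.85 = 3.5676
Overall dilution factor = 306.71 × 40 × 3.5676 = 43769
Stock = 0.183 ng/mL × 43769 = 8010 ng/mL = 8.01 μg/mL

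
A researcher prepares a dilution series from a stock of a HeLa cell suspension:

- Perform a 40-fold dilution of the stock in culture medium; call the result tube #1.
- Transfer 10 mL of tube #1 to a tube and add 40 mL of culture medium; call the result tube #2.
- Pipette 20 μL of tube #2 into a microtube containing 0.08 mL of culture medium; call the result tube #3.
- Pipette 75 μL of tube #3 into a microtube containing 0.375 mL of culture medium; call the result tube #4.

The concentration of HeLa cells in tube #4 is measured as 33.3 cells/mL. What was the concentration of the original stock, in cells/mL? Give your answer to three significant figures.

2.00 × 10^5 cells/mL

Step 1: 40-fold → factor 40
Step 2: 10 mL + 40 mL = 50 mL total → factor 50/10 = 5
Step 3: 20 μL + 0.08 mL = 100 μL total → factor 100/20 = 5
Step 4: 75 μL + 0.375 mL = 450 μL total → factor 450/75 = 6
Overall dilution factor = 40 × 5 × 5 × 6 = 6000
Stock = 33.3 cells/mL × 6000 = 2.00 × 10^5 cells/mL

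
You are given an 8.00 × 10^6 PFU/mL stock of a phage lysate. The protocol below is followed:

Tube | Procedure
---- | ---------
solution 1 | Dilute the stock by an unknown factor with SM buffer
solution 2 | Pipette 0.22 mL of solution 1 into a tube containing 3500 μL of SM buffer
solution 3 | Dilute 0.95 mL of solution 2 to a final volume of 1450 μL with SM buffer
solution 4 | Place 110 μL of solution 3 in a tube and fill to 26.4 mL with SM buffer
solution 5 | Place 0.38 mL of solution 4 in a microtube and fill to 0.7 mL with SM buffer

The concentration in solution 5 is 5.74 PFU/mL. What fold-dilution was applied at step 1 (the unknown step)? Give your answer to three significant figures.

Step 1: unknown factor x
Step 2: 0.22 mL + 3500 μL = 3.72 mL total → factor 3.72/0.22 = 16.909
Step 3: 0.95 mL brought to 1450 μL → factor 1.45/0.95 = 1.5263
Step 4: 110 μL brought to 26.4 mL → factor 26400/110 = 240
Step 5: 0.38 mL brought to 0.7 mL → factor 0.7/0.38 = 1.8421
Product of known-step factors = 11410
Overall factor = 8.00 × 10^6 PFU/mL / (5.74 PFU/mL) = 1.3937 × 10^6
x = 1.3937 × 10^6 / 11410 = 122

122-fold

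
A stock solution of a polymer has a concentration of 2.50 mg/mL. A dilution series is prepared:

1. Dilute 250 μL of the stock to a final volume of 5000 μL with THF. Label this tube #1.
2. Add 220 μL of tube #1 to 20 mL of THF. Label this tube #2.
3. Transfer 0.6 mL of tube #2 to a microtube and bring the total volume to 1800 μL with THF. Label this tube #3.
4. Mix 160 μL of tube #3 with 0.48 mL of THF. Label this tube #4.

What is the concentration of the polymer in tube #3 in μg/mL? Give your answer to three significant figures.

0.453 μg/mL

Step 1: 250 μL brought to 5000 μL → factor 5000/250 = 20
Step 2: 220 μL + 20 mL = 20220 μL total → factor 20220/220 = 91.909
Step 3: 0.6 mL brought to 1800 μL → factor 1.8/0.6 = 3
Dilution factor through tube #3 = 20 × 91.909 × 3 = 5514.5
[tube #3] = 2.50 mg/mL / 5514.5 = 0.0004533 mg/mL = 0.453 μg/mL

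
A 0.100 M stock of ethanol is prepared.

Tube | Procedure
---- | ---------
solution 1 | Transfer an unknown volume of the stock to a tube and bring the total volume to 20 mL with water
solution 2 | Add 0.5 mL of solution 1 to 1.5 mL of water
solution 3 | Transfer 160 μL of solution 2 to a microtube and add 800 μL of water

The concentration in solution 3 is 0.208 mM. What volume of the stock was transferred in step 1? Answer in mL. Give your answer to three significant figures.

0.998 mL

Step 1: v brought to 20 mL → factor = 20 mL/v
Step 2: 0.5 mL + 1.5 mL = 2 mL total → factor 2/0.5 = 4
Step 3: 160 μL + 800 μL = 960 μL total → factor 960/160 = 6
Product of known-step factors = 24
Overall factor = 0.100 M / (0.208 mM) = 480.77
Step-1 factor = 480.77 / 24 = 20.032
v = 20 mL / 20.032 = 0.998 mL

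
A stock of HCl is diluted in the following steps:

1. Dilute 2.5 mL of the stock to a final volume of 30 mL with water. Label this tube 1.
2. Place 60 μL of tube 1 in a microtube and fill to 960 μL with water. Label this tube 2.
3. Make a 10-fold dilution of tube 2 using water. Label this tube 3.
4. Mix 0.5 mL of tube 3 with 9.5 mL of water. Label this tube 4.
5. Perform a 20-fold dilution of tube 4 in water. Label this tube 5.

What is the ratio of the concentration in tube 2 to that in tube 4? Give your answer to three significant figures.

200

Step 1: 2.5 mL brought to 30 mL → factor 30/2.5 = 12
Step 2: 60 μL brought to 960 μL → factor 960/60 = 16
Step 3: 10-fold → factor 10
Step 4: 0.5 mL + 9.5 mL = 10 mL total → factor 10/0.5 = 20
Dilution factor to tube 2 = 192; to tube 4 = 38400
[tube 2]/[tube 4] = (factor to tube 4)/(factor to tube 2) = 38400/192 = 200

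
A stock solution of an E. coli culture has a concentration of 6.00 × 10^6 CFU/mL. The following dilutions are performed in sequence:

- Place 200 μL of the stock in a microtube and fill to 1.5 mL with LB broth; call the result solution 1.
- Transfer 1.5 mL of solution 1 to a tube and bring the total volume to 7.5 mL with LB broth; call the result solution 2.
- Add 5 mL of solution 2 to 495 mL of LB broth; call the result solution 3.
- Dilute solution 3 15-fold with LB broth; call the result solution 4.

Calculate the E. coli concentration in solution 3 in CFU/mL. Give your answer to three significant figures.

1.60 × 10^3 CFU/mL

Step 1: 200 μL brought to 1.5 mL → factor 1500/200 = 7.5
Step 2: 1.5 mL brought to 7.5 mL → factor 7.5/1.5 = 5
Step 3: 5 mL + 495 mL = 500 mL total → factor 500/5 = 100
Dilution factor through solution 3 = 7.5 × 5 × 100 = 3750
[solution 3] = 6.00 × 10^6 CFU/mL / 3750 = 1.60 × 10^3 CFU/mL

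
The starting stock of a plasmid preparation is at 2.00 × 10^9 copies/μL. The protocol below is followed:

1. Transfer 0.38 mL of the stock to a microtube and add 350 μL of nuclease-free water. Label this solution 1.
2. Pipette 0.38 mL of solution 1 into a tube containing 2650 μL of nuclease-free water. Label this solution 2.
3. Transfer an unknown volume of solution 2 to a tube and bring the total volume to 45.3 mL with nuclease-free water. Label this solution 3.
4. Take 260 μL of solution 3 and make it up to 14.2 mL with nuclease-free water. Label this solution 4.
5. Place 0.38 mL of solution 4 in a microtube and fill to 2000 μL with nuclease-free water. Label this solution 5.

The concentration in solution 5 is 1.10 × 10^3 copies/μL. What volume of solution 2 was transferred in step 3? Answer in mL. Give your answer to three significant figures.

0.110 mL

Step 1: 0.38 mL + 350 μL = 0.73 mL total → factor 0.73/0.38 = 1.9211
Step 2: 0.38 mL + 2650 μL = 3.03 mL total → factor 3.03/0.38 = 7.9737
Step 3: v brought to 45.3 mL → factor = 45.3 mL/v
Step 4: 260 μL brought to 14.2 mL → factor 14200/260 = 54.615
Step 5: 0.38 mL brought to 2000 μL → factor 2/0.38 = 5.2632
Product of known-step factors = 4403.1
Overall factor = 2.00 × 10^9 copies/μL / (1.10 × 10^3 copies/μL) = 1.8182 × 10^6
Step-3 factor = 1.8182 × 10^6 / 4403.1 = 412.93
v = 45.3 mL / 412.93 = 0.110 mL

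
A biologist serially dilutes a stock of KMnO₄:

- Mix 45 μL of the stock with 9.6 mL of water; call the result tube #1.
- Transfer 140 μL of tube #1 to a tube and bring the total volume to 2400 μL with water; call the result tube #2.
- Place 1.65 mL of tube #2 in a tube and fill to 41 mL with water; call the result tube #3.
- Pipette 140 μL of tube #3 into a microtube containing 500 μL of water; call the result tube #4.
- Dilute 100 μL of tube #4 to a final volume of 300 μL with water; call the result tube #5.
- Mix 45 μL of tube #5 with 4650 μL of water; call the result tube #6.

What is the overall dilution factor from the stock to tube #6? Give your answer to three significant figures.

1.31 × 10^8

Step 1: 45 μL + 9.6 mL = 9645 μL total → factor 9645/45 = 214.33
Step 2: 140 μL brought to 2400 μL → factor 2400/140 = 17.143
Step 3: 1.65 mL brought to 41 mL → factor 41/1.65 = 24.848
Step 4: 140 μL + 500 μL = 640 μL total → factor 640/140 = 4.5714
Step 5: 100 μL brought to 300 μL → factor 300/100 = 3
Step 6: 45 μL + 4650 μL = 4695 μL total → factor 4695/45 = 104.33
Overall dilution factor = 214.33 × 17.143 × 24.848 × 4.5714 × 3 × 104.33 = 1.3064 × 10^8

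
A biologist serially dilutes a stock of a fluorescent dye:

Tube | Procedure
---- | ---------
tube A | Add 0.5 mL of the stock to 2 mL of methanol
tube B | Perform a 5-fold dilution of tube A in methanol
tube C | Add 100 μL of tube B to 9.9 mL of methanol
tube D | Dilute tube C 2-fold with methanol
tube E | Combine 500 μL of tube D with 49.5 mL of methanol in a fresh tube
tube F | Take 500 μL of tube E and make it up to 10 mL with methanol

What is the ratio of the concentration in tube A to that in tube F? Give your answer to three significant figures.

Step 1: 0.5 mL + 2 mL = 2.5 mL total → factor 2.5/0.5 = 5
Step 2: 5-fold → factor 5
Step 3: 100 μL + 9.9 mL = 10000 μL total → factor 10000/100 = 100
Step 4: 2-fold → factor 2
Step 5: 500 μL + 49.5 mL = 50000 μL total → factor 50000/500 = 100
Step 6: 500 μL brought to 10 mL → factor 10000/500 = 20
Dilution factor to tube A = 5; to tube F = 1 × 10^7
[tube A]/[tube F] = (factor to tube F)/(factor to tube A) = 1 × 10^7/5 = 2.00 × 10^6

2.00 × 10^6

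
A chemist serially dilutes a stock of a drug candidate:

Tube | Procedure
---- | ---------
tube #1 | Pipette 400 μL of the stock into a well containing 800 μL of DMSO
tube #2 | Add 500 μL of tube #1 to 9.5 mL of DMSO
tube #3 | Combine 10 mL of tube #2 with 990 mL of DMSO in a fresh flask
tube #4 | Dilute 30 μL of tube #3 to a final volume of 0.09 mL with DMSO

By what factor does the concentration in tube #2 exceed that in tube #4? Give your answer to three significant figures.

300

Step 1: 400 μL + 800 μL = 1200 μL total → factor 1200/400 = 3
Step 2: 500 μL + 9.5 mL = 10000 μL total → factor 10000/500 = 20
Step 3: 10 mL + 990 mL = 1000 mL total → factor 1000/10 = 100
Step 4: 30 μL brought to 0.09 mL → factor 90/30 = 3
Dilution factor to tube #2 = 60; to tube #4 = 18000
[tube #2]/[tube #4] = (factor to tube #4)/(factor to tube #2) = 18000/60 = 300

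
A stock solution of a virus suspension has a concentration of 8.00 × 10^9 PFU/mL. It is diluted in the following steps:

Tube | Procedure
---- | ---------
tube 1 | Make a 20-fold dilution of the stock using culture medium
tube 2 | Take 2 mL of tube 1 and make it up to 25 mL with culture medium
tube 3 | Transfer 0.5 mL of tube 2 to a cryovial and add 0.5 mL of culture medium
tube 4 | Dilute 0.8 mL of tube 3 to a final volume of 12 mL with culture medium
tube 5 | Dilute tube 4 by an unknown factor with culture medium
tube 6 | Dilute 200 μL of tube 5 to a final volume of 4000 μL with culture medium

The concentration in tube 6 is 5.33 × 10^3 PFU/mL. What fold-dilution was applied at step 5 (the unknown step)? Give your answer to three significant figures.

10.0-fold

Step 1: 20-fold → factor 20
Step 2: 2 mL brought to 25 mL → factor 25/2 = 12.5
Step 3: 0.5 mL + 0.5 mL = 1 mL total → factor 1/0.5 = 2
Step 4: 0.8 mL brought to 12 mL → factor 12/0.8 = 15
Step 5: unknown factor x
Step 6: 200 μL brought to 4000 μL → factor 4000/200 = 20
Product of known-step factors = 1.5 × 10^5
Overall factor = 8.00 × 10^9 PFU/mL / (5.33 × 10^3 PFU/mL) = 1.5009 × 10^6
x = 1.5009 × 10^6 / 1.5 × 10^5 = 10.0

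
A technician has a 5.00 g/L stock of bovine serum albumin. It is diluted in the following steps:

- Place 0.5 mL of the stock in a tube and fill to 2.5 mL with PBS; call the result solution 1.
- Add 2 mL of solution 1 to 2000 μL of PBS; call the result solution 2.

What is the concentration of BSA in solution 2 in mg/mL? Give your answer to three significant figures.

Step 1: 0.5 mL brought to 2.5 mL → factor 2.5/0.5 = 5
Step 2: 2 mL + 2000 μL = 4 mL total → factor 4/2 = 2
Overall dilution factor = 5 × 2 = 10
Final = 5.00 g/L / 10 = 0.5000 g/L = 0.500 mg/mL

0.500 mg/mL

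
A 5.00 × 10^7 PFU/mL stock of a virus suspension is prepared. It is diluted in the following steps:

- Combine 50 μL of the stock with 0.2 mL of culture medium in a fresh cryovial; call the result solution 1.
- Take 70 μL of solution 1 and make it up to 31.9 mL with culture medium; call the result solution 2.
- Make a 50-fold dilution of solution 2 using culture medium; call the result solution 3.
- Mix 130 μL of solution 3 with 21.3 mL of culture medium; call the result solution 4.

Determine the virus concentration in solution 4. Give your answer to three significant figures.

Step 1: 50 μL + 0.2 mL = 250 μL total → factor 250/50 = 5
Step 2: 70 μL brought to 31.9 mL → factor 31900/70 = 455.71
Step 3: 50-fold → factor 50
Step 4: 130 μL + 21.3 mL = 21430 μL total → factor 21430/130 = 164.85
Overall dilution factor = 5 × 455.71 × 50 × 164.85 = 1.8781 × 10^7
Final = 5.00 × 10^7 PFU/mL / 1.8781 × 10^7 = 2.66 PFU/mL

2.66 PFU/mL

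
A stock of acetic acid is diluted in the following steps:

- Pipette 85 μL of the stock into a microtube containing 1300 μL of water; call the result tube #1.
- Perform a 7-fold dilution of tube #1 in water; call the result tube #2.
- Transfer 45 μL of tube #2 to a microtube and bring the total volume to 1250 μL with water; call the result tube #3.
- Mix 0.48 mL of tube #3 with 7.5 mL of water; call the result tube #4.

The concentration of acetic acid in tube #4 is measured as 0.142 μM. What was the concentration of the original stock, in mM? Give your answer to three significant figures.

Step 1: 85 μL + 1300 μL = 1385 μL total → factor 1385/85 = 16.294
Step 2: 7-fold → factor 7
Step 3: 45 μL brought to 1250 μL → factor 1250/45 = 27.778
Step 4: 0.48 mL + 7.5 mL = 7.98 mL total → factor 7.98/0.48 = 16.625
Overall dilution factor = 16.294 × 7 × 27.778 × 16.625 = 52673
Stock = 0.142 μM × 52673 = 7480 μM = 7.48 mM

7.48 mM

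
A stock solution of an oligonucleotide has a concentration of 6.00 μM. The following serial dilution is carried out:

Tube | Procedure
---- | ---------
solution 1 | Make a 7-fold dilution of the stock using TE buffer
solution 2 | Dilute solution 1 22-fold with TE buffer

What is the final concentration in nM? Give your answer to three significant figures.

Step 1: 7-fold → factor 7
Step 2: 22-fold → factor 22
Overall dilution factor = 7 × 22 = 154
Final = 6.00 μM / 154 = 0.03896 μM = 39.0 nM

39.0 nM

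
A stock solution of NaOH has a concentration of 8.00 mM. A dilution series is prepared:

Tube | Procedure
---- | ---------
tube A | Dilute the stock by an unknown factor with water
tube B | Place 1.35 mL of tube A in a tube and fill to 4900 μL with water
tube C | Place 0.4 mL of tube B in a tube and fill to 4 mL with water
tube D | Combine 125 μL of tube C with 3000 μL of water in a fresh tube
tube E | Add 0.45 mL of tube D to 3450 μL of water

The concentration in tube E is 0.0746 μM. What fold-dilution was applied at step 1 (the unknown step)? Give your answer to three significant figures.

13.6-fold

Step 1: unknown factor x
Step 2: 1.35 mL brought to 4900 μL → factor 4.9/1.35 = 3.6296
Step 3: 0.4 mL brought to 4 mL → factor 4/0.4 = 10
Step 4: 125 μL + 3000 μL = 3125 μL total → factor 3125/125 = 25
Step 5: 0.45 mL + 3450 μL = 3.9 mL total → factor 3.9/0.45 = 8.6667
Product of known-step factors = 7864.2
Overall factor = 8.00 mM / (0.0746 μM) = 1.0724 × 10^5
x = 1.0724 × 10^5 / 7864.2 = 13.6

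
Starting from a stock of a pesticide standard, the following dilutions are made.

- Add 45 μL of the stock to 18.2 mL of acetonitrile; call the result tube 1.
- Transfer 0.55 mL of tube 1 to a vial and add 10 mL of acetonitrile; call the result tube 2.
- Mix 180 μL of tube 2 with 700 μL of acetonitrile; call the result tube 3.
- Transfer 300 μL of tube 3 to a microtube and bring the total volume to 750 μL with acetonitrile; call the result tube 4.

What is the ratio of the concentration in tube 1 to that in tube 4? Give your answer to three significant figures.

234

Step 1: 45 μL + 18.2 mL = 18245 μL total → factor 18245/45 = 405.44
Step 2: 0.55 mL + 10 mL = 10.55 mL total → factor 10.55/0.55 = 19.182
Step 3: 180 μL + 700 μL = 880 μL total → factor 880/180 = 4.8889
Step 4: 300 μL brought to 750 μL → factor 750/300 = 2.5
Dilution factor to tube 1 = 405.44; to tube 4 = 95054
[tube 1]/[tube 4] = (factor to tube 4)/(factor to tube 1) = 95054/405.44 = 234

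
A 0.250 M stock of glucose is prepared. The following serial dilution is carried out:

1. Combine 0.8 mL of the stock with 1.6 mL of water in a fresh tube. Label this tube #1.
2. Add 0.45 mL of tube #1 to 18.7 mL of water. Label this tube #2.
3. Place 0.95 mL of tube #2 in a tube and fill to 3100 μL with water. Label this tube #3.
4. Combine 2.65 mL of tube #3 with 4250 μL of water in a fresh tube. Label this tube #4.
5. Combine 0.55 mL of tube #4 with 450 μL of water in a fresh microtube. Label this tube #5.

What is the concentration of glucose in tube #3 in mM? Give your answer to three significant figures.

0.600 mM

Step 1: 0.8 mL + 1.6 mL = 2.4 mL total → factor 2.4/0.8 = 3
Step 2: 0.45 mL + 18.7 mL = 19.15 mL total → factor 19.15/0.45 = 42.556
Step 3: 0.95 mL brought to 3100 μL → factor 3.1/0.95 = 3.2632
Dilution factor through tube #3 = 3 × 42.556 × 3.2632 = 416.6
[tube #3] = 0.250 M / 416.6 = 0.0006001 M = 0.600 mM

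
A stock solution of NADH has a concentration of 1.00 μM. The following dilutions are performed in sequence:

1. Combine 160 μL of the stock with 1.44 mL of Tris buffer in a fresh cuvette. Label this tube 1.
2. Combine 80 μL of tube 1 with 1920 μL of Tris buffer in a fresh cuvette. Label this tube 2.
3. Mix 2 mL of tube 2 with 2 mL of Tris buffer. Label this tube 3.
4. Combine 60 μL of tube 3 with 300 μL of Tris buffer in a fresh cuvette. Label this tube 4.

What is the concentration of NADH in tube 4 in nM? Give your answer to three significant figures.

Step 1: 160 μL + 1.44 mL = 1600 μL total → factor 1600/160 = 10
Step 2: 80 μL + 1920 μL = 2000 μL total → factor 2000/80 = 25
Step 3: 2 mL + 2 mL = 4 mL total → factor 4/2 = 2
Step 4: 60 μL + 300 μL = 360 μL total → factor 360/60 = 6
Overall dilution factor = 10 × 25 × 2 × 6 = 3000
Final = 1.00 μM / 3000 = 0.0003333 μM = 0.333 nM

0.333 nM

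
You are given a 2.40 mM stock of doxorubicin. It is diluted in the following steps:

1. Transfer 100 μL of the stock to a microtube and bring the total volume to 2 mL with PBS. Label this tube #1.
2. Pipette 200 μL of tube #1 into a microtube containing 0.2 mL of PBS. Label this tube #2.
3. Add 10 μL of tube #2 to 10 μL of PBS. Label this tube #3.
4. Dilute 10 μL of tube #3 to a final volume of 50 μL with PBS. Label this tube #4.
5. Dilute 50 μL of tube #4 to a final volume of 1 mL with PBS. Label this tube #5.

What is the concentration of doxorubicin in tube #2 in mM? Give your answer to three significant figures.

Step 1: 100 μL brought to 2 mL → factor 2000/100 = 20
Step 2: 200 μL + 0.2 mL = 400 μL total → factor 400/200 = 2
Dilution factor through tube #2 = 20 × 2 = 40
[tube #2] = 2.40 mM / 40 = 0.0600 mM

0.0600 mM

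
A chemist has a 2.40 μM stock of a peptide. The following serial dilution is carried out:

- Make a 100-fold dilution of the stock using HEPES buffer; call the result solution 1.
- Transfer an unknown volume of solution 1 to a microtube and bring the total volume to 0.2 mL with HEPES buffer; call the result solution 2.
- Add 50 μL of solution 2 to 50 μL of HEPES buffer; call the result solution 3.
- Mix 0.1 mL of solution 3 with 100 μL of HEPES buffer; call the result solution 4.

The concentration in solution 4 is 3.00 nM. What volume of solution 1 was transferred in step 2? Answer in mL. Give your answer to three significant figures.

Step 1: 100-fold → factor 100
Step 2: v brought to 0.2 mL → factor = 0.2 mL/v
Step 3: 50 μL + 50 μL = 100 μL total → factor 100/50 = 2
Step 4: 0.1 mL + 100 μL = 0.2 mL total → factor 0.2/0.1 = 2
Product of known-step factors = 400
Overall factor = 2.40 μM / (3.00 nM) = 800
Step-2 factor = 800 / 400 = 2
v = 0.2 mL / 2 = 0.100 mL

0.100 mL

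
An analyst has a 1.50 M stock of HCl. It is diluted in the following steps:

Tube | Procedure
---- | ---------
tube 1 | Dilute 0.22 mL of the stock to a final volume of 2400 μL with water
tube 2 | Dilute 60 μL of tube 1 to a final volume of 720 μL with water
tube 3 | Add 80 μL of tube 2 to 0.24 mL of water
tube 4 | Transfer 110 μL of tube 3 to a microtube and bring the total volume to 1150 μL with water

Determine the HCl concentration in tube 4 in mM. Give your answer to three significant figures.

0.274 mM

Step 1: 0.22 mL brought to 2400 μL → factor 2.4/0.22 = 10.909
Step 2: 60 μL brought to 720 μL → factor 720/60 = 12
Step 3: 80 μL + 0.24 mL = 320 μL total → factor 320/80 = 4
Step 4: 110 μL brought to 1150 μL → factor 1150/110 = 10.455
Overall dilution factor = 10.909 × 12 × 4 × 10.455 = 5474.4
Final = 1.50 M / 5474.4 = 0.0002740 M = 0.274 mM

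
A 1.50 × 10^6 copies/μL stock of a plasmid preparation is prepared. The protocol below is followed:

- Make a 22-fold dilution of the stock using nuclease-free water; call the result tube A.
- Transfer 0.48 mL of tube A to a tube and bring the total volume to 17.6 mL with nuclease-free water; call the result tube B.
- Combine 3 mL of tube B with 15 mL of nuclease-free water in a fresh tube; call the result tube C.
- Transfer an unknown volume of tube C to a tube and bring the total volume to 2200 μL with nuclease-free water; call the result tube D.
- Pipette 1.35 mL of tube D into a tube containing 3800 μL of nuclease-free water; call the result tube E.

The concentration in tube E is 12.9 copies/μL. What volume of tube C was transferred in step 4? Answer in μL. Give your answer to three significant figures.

349 μL

Step 1: 22-fold → factor 22
Step 2: 0.48 mL brought to 17.6 mL → factor 17.6/0.48 = 36.667
Step 3: 3 mL + 15 mL = 18 mL total → factor 18/3 = 6
Step 4: v brought to 2200 μL → factor = 2200 μL/v
Step 5: 1.35 mL + 3800 μL = 5.15 mL total → factor 5.15/1.35 = 3.8148
Product of known-step factors = 18464
Overall factor = 1.50 × 10^6 copies/μL / (12.9 copies/μL) = 1.1628 × 10^5
Step-4 factor = 1.1628 × 10^5 / 18464 = 6.2977
v = 2200 μL / 6.2977 = 349 μL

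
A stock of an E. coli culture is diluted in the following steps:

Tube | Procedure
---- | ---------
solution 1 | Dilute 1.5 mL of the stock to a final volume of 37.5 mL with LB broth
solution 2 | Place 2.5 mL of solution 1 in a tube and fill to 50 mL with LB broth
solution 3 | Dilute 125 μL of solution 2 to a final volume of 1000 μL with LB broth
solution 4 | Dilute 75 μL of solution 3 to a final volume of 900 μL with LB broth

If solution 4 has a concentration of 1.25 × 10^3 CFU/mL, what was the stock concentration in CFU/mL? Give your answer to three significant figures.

Step 1: 1.5 mL brought to 37.5 mL → factor 37.5/1.5 = 25
Step 2: 2.5 mL brought to 50 mL → factor 50/2.5 = 20
Step 3: 125 μL brought to 1000 μL → factor 1000/125 = 8
Step 4: 75 μL brought to 900 μL → factor 900/75 = 12
Overall dilution factor = 25 × 20 × 8 × 12 = 48000
Stock = 1.25 × 10^3 CFU/mL × 48000 = 6.00 × 10^7 CFU/mL

6.00 × 10^7 CFU/mL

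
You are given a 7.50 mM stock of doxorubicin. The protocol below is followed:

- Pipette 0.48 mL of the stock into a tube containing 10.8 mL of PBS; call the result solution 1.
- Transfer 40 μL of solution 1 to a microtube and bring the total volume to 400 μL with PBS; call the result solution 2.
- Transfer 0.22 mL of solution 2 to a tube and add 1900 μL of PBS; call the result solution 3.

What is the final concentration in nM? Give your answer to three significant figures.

Step 1: 0.48 mL + 10.8 mL = 11.28 mL total → factor 11.28/0.48 = 23.5
Step 2: 40 μL brought to 400 μL → factor 400/40 = 10
Step 3: 0.22 mL + 1900 μL = 2.12 mL total → factor 2.12/0.22 = 9.6364
Overall dilution factor = 23.5 × 10 × 9.6364 = 2264.5
Final = 7.50 mM / 2264.5 = 0.003312 mM = 3.31 × 10^3 nM

3.31 × 10^3 nM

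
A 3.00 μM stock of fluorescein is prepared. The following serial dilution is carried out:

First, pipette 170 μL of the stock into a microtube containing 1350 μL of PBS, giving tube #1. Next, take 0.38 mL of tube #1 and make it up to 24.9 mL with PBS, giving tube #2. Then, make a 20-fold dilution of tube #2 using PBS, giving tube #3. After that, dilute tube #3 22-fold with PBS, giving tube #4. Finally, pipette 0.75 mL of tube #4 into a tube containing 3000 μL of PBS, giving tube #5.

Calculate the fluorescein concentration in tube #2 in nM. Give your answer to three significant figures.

Step 1: 170 μL + 1350 μL = 1520 μL total → factor 1520/170 = 8.9412
Step 2: 0.38 mL brought to 24.9 mL → factor 24.9/0.38 = 65.526
Dilution factor through tube #2 = 8.9412 × 65.526 = 585.88
[tube #2] = 3.00 μM / 585.88 = 0.005120 μM = 5.12 nM

5.12 nM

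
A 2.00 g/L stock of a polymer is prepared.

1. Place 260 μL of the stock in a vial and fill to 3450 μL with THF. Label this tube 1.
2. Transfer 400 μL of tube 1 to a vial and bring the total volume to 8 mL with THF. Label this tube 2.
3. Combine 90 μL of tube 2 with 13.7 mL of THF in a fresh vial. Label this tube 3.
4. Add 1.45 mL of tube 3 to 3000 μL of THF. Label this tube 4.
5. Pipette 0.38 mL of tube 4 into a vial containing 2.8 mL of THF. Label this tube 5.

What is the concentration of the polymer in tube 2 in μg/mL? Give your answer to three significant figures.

7.54 μg/mL

Step 1: 260 μL brought to 3450 μL → factor 3450/260 = 13.269
Step 2: 400 μL brought to 8 mL → factor 8000/400 = 20
Dilution factor through tube 2 = 13.269 × 20 = 265.38
[tube 2] = 2.00 g/L / 265.38 = 0.007536 g/L = 7.54 μg/mL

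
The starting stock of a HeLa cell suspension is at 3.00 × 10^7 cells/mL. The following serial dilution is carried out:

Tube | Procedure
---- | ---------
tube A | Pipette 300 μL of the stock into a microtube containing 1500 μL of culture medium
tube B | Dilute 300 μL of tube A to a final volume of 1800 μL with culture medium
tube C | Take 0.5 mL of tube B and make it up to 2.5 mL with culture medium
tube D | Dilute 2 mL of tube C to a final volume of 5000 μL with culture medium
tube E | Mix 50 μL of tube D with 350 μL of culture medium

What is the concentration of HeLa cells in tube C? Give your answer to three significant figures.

1.67 × 10^5 cells/mL

Step 1: 300 μL + 1500 μL = 1800 μL total → factor 1800/300 = 6
Step 2: 300 μL brought to 1800 μL → factor 1800/300 = 6
Step 3: 0.5 mL brought to 2.5 mL → factor 2.5/0.5 = 5
Dilution factor through tube C = 6 × 6 × 5 = 180
[tube C] = 3.00 × 10^7 cells/mL / 180 = 1.67 × 10^5 cells/mL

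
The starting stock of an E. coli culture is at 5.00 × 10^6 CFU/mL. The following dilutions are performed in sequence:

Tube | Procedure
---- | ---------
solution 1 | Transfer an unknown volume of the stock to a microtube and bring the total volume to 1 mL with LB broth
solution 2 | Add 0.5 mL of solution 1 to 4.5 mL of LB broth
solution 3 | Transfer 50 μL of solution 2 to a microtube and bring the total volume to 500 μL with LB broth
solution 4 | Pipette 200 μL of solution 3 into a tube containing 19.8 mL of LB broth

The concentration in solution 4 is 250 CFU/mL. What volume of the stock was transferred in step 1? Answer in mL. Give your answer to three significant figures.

Step 1: v brought to 1 mL → factor = 1 mL/v
Step 2: 0.5 mL + 4.5 mL = 5 mL total → factor 5/0.5 = 10
Step 3: 50 μL brought to 500 μL → factor 500/50 = 10
Step 4: 200 μL + 19.8 mL = 20000 μL total → factor 20000/200 = 100
Product of known-step factors = 10000
Overall factor = 5.00 × 10^6 CFU/mL / (250 CFU/mL) = 20000
Step-1 factor = 20000 / 10000 = 2
v = 1 mL / 2 = 0.500 mL

0.500 mL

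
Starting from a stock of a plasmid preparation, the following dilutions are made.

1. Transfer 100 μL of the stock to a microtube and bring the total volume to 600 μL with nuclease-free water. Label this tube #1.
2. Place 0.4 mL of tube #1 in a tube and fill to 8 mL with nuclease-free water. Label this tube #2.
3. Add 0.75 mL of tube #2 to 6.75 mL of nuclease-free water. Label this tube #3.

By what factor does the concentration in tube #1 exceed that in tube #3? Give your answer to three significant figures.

Step 1: 100 μL brought to 600 μL → factor 600/100 = 6
Step 2: 0.4 mL brought to 8 mL → factor 8/0.4 = 20
Step 3: 0.75 mL + 6.75 mL = 7.5 mL total → factor 7.5/0.75 = 10
Dilution factor to tube #1 = 6; to tube #3 = 1200
[tube #1]/[tube #3] = (factor to tube #3)/(factor to tube #1) = 1200/6 = 200

200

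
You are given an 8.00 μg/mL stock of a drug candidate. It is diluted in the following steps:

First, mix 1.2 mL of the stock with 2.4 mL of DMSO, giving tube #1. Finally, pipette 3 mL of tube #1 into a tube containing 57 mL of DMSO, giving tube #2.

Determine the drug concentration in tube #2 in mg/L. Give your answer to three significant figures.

0.133 mg/L

Step 1: 1.2 mL + 2.4 mL = 3.6 mL total → factor 3.6/1.2 = 3
Step 2: 3 mL + 57 mL = 60 mL total → factor 60/3 = 20
Overall dilution factor = 3 × 20 = 60
Final = 8.00 μg/mL / 60 = 0.1333 μg/mL = 0.133 mg/L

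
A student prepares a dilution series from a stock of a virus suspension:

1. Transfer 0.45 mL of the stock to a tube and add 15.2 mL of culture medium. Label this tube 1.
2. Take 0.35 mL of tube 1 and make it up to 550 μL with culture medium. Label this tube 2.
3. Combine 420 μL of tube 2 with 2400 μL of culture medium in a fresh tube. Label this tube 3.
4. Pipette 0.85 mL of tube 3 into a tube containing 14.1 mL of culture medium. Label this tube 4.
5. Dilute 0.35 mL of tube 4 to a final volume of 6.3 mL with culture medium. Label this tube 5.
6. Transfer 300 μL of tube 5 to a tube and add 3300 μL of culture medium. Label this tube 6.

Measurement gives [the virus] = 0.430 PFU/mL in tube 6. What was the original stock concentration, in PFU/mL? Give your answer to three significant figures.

5.99 × 10^5 PFU/mL

Step 1: 0.45 mL + 15.2 mL = 15.65 mL total → factor 15.65/0.45 = 34.778
Step 2: 0.35 mL brought to 550 μL → factor 0.55/0.35 = 1.5714
Step 3: 420 μL + 2400 μL = 2820 μL total → factor 2820/420 = 6.7143
Step 4: 0.85 mL + 14.1 mL = 14.95 mL total → factor 14.95/0.85 = 17.588
Step 5: 0.35 mL brought to 6.3 mL → factor 6.3/0.35 = 18
Step 6: 300 μL + 3300 μL = 3600 μL total → factor 3600/300 = 12
Overall dilution factor = 34.778 × 1.5714 × 6.7143 × 17.588 × 18 × 12 = 1.394 × 10^6
Stock = 0.430 PFU/mL × 1.394 × 10^6 = 5.99 × 10^5 PFU/mL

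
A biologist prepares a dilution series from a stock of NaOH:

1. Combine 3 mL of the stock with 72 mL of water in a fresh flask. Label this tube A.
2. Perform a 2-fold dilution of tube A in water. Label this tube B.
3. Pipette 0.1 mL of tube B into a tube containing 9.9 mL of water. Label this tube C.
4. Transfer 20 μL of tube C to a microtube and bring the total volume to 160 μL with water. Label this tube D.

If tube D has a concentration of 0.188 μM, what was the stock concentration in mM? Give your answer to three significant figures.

Step 1: 3 mL + 72 mL = 75 mL total → factor 75/3 = 25
Step 2: 2-fold → factor 2
Step 3: 0.1 mL + 9.9 mL = 10 mL total → factor 10/0.1 = 100
Step 4: 20 μL brought to 160 μL → factor 160/20 = 8
Overall dilution factor = 25 × 2 × 100 × 8 = 40000
Stock = 0.188 μM × 40000 = 7520 μM = 7.52 mM

7.52 mM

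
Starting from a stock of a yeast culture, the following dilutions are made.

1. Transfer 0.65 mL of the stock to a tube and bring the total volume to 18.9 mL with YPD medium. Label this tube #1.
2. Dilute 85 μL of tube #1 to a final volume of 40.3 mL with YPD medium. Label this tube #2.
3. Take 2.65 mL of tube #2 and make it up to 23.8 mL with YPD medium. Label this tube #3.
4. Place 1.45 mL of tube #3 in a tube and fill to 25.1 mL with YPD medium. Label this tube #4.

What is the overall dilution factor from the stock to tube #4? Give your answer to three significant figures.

Step 1: 0.65 mL brought to 18.9 mL → factor 18.9/0.65 = 29.077
Step 2: 85 μL brought to 40.3 mL → factor 40300/85 = 474.12
Step 3: 2.65 mL brought to 23.8 mL → factor 23.8/2.65 = 8.9811
Step 4: 1.45 mL brought to 25.1 mL → factor 25.1/1.45 = 17.31
Overall dilution factor = 29.077 × 474.12 × 8.9811 × 17.31 = 2.1432 × 10^6

2.14 × 10^6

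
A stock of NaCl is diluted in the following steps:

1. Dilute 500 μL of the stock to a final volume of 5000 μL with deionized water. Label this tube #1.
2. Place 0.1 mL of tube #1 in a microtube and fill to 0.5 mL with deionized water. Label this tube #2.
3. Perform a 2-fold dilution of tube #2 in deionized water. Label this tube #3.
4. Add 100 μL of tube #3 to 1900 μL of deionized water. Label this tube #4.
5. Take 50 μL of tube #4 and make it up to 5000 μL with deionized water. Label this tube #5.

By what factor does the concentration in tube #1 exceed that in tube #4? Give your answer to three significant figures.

Step 1: 500 μL brought to 5000 μL → factor 5000/500 = 10
Step 2: 0.1 mL brought to 0.5 mL → factor 0.5/0.1 = 5
Step 3: 2-fold → factor 2
Step 4: 100 μL + 1900 μL = 2000 μL total → factor 2000/100 = 20
Dilution factor to tube #1 = 10; to tube #4 = 2000
[tube #1]/[tube #4] = (factor to tube #4)/(factor to tube #1) = 2000/10 = 200

200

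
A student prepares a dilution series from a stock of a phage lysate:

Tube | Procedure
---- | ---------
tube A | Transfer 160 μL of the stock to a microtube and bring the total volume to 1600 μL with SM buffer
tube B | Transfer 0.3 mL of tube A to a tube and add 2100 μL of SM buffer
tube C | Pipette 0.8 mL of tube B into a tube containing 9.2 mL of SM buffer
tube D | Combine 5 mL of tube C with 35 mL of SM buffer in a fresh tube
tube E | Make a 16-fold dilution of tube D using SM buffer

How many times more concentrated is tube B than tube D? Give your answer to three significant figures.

100

Step 1: 160 μL brought to 1600 μL → factor 1600/160 = 10
Step 2: 0.3 mL + 2100 μL = 2.4 mL total → factor 2.4/0.3 = 8
Step 3: 0.8 mL + 9.2 mL = 10 mL total → factor 10/0.8 = 12.5
Step 4: 5 mL + 35 mL = 40 mL total → factor 40/5 = 8
Dilution factor to tube B = 80; to tube D = 8000
[tube B]/[tube D] = (factor to tube D)/(factor to tube B) = 8000/80 = 100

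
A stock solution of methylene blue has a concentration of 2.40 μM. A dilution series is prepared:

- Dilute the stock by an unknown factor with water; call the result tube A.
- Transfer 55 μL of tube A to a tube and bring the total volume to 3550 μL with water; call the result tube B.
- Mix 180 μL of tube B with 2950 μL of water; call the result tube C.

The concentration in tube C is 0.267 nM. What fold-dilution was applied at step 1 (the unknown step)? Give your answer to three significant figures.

8.01-fold

Step 1: unknown factor x
Step 2: 55 μL brought to 3550 μL → factor 3550/55 = 64.545
Step 3: 180 μL + 2950 μL = 3130 μL total → factor 3130/180 = 17.389
Product of known-step factors = 1122.4
Overall factor = 2.40 μM / (0.267 nM) = 8988.8
x = 8988.8 / 1122.4 = 8.01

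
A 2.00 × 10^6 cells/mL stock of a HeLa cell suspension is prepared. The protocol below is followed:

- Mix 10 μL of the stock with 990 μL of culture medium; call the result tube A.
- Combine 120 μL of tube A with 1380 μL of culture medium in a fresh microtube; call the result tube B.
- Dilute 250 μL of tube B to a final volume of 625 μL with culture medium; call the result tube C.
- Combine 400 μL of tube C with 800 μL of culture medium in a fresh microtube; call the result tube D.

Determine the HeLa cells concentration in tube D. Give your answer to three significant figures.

Step 1: 10 μL + 990 μL = 1000 μL total → factor 1000/10 = 100
Step 2: 120 μL + 1380 μL = 1500 μL total → factor 1500/120 = 12.5
Step 3: 250 μL brought to 625 μL → factor 625/250 = 2.5
Step 4: 400 μL + 800 μL = 1200 μL total → factor 1200/400 = 3
Overall dilution factor = 100 × 12.5 × 2.5 × 3 = 9375
Final = 2.00 × 10^6 cells/mL / 9375 = 213 cells/mL

213 cells/mL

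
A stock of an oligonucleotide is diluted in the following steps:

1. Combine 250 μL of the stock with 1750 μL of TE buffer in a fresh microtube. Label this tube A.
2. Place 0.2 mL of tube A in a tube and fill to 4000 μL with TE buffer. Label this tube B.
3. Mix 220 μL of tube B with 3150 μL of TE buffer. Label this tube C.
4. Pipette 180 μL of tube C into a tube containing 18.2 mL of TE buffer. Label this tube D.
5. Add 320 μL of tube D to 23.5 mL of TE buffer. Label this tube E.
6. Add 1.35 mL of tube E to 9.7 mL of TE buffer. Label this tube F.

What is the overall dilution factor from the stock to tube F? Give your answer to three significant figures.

Step 1: 250 μL + 1750 μL = 2000 μL total → factor 2000/250 = 8
Step 2: 0.2 mL brought to 4000 μL → factor 4/0.2 = 20
Step 3: 220 μL + 3150 μL = 3370 μL total → factor 3370/220 = 15.318
Step 4: 180 μL + 18.2 mL = 18380 μL total → factor 18380/180 = 102.11
Step 5: 320 μL + 23.5 mL = 23820 μL total → factor 23820/320 = 74.438
Step 6: 1.35 mL + 9.7 mL = 11.05 mL total → factor 11.05/1.35 = 8.1852
Overall dilution factor = 8 × 20 × 15.318 × 102.11 × 74.438 × 8.1852 = 1.5248 × 10^8

1.52 × 10^8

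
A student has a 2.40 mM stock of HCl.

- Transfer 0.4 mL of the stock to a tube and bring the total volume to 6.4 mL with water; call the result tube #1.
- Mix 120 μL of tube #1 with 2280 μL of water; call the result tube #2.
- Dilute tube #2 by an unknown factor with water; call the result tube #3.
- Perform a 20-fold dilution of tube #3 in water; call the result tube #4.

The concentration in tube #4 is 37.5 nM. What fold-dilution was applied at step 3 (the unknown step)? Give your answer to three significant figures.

10.0-fold

Step 1: 0.4 mL brought to 6.4 mL → factor 6.4/0.4 = 16
Step 2: 120 μL + 2280 μL = 2400 μL total → factor 2400/120 = 20
Step 3: unknown factor x
Step 4: 20-fold → factor 20
Product of known-step factors = 6400
Overall factor = 2.40 mM / (37.5 nM) = 64000
x = 64000 / 6400 = 10.0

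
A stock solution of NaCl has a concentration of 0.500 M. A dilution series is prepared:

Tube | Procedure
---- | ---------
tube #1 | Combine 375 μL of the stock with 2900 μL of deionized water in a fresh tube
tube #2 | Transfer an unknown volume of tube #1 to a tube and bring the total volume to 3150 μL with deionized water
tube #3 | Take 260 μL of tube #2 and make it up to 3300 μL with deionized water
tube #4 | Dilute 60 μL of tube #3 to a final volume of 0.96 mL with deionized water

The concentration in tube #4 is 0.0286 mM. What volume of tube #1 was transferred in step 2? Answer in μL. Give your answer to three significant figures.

Step 1: 375 μL + 2900 μL = 3275 μL total → factor 3275/375 = 8.7333
Step 2: v brought to 3150 μL → factor = 3150 μL/v
Step 3: 260 μL brought to 3300 μL → factor 3300/260 = 12.692
Step 4: 60 μL brought to 0.96 mL → factor 960/60 = 16
Product of known-step factors = 1773.5
Overall factor = 0.500 M / (0.0286 mM) = 17483
Step-2 factor = 17483 / 1773.5 = 9.8574
v = 3150 μL / 9.8574 = 320 μL

320 μL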